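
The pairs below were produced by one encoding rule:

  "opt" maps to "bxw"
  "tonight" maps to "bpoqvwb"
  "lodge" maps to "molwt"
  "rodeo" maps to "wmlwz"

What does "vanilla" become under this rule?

The output letters match the input read backwards, each shifted +8: opt reversed is tpo. Two steps: reverse the string, then apply a Caesar shift of +8.
On vanilla: reverse → allinav; then shift: a+8=i, l+8=t, l+8=t, i+8=q, n+8=v, a+8=i, v+8=d.

ittqvid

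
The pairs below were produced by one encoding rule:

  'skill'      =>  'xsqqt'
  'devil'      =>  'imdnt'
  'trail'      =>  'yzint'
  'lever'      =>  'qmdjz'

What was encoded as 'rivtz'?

manor

Shifts by position in skill: pos 0: s→x (+5), pos 1: k→s (+8), pos 2: i→q (+8), pos 3: l→q (+5), pos 4: l→t (+8) — repeating every 3. A repeating key of period 3 is used — shifts +5, +8, +8 over and over.
Undoing it on rivtz: r−5=m, i−8=a, v−8=n, t−5=o, z−8=r.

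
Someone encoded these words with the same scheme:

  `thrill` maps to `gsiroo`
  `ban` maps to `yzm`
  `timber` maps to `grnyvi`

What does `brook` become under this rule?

yillp

Each pair mirrors across the alphabet (t↔g, h↔s, r↔i): positions sum to 25. This is the alphabet-reversal cipher (Atbash): a becomes z, b becomes y, etc.
On brook: b↔y, r↔i, o↔l, o↔l, k↔p.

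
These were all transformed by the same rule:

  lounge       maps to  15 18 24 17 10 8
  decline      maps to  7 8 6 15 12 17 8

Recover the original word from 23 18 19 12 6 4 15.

l is letter #12 and maps to 15: an offset of 3. The number is (letter's place in the alphabet, a=1) + 3.
Reversing it on 23 18 19 12 6 4 15: 23→(23−3)÷1=20=t, 18→(18−3)÷1=15=o, 19→(19−3)÷1=16=p, 12→(12−3)÷1=9=i, 6→(6−3)÷1=3=c, 4→(4−3)÷1=1=a, 15→(15−3)÷1=12=l.

topical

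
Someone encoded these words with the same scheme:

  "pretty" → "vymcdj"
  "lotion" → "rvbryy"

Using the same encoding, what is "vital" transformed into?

bpbjv

The shift increases by 1 at each position, starting from +6: 6, 7, 8, ….
Applying it to vital: v+6=b, i+7=p, t+8=b, a+9=j, l+10=v.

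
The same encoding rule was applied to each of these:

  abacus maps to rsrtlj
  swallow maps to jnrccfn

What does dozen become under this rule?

Compare letters: a→r is +17, b→s is +17, a→r is +17 — a constant shift. Every letter moves 17 places later in the alphabet, wrapping around z→a.
For dozen: d+17=u, o+17=f, z+17=q, e+17=v, n+17=e.

ufqve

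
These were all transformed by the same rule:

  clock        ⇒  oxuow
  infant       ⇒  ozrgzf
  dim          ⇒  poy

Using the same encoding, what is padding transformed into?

bgppozs

Vowels shift forward by 6 and consonants shift forward by 12.
Applying it to padding: p(cons)+12=b, a(vowel)+6=g, d(cons)+12=p, d(cons)+12=p, i(vowel)+6=o, n(cons)+12=z, g(cons)+12=s.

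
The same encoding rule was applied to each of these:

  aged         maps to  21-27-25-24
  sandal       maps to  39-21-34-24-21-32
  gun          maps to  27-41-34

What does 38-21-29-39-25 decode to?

raise

a is letter #1 and maps to 21: an offset of 20. The number is (letter's place in the alphabet, a=1) + 20.
Undoing it on 38-21-29-39-25: 38→(38−20)÷1=18=r, 21→(21−20)÷1=1=a, 29→(29−20)÷1=9=i, 39→(39−20)÷1=19=s, 25→(25−20)÷1=5=e.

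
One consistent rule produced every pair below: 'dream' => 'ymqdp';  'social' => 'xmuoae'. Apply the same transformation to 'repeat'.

The output letters match the input read backwards, each shifted +12: dream reversed is maerd. Two steps: reverse the string, then apply a Caesar shift of +12.
For repeat: reverse → taeper; then shift: t+12=f, a+12=m, e+12=q, p+12=b, e+12=q, r+12=d.

fmqbqd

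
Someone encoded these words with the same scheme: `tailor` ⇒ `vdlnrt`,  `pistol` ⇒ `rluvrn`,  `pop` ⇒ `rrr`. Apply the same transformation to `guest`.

The shift depends on letter class: consonant t→v is +2, but vowel a→d is +3. Vowels shift forward by 3 and consonants shift forward by 2.
Applying it to guest: g(cons)+2=i, u(vowel)+3=x, e(vowel)+3=h, s(cons)+2=u, t(cons)+2=v.

ixhuv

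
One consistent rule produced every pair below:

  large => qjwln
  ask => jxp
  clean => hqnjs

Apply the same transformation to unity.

dsryd

The shift depends on letter class: consonant l→q is +5, but vowel a→j is +9. Two shifts are in play — +9 for a/e/i/o/u, +5 for every other letter.
Applying it to unity: u(vowel)+9=d, n(cons)+5=s, i(vowel)+9=r, t(cons)+5=y, y(cons)+5=d.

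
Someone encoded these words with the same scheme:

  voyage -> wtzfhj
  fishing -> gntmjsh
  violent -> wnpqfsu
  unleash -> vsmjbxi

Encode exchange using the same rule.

Shifts by position in voyage: pos 0: v→w (+1), pos 1: o→t (+5), pos 2: y→z (+1), pos 3: a→f (+5) — repeating every 2. A repeating key of period 2 is used — shifts +1, +5 over and over.
Applying it to exchange: e+1=f, x+5=c, c+1=d, h+5=m, a+1=b, n+5=s, g+1=h, e+5=j.

fcdmbshj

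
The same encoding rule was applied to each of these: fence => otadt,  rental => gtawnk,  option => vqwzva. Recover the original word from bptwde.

sketch

f(5)→o(14) and e(4)→t(19) fit y≡21x+13 (mod 26); the inverse of 21 mod 26 is 5. This is an affine cipher: with a=0,…,z=25, each position x becomes (21x+13) mod 26.
Decoding bptwde: b(1)→5·(1−13)≡18=s; p(15)→5·(15−13)≡10=k; t(19)→5·(19−13)≡4=e; w(22)→5·(22−13)≡19=t; d(3)→5·(3−13)≡2=c; e(4)→5·(4−13)≡7=h (all mod 26).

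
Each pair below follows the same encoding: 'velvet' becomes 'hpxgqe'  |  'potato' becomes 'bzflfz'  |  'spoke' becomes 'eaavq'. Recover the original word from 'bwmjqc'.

The shifts repeat in a cycle of length 2: positions 0,1,… shift by +12, +11, then the pattern repeats.
Decoding bwmjqc: b−12=p, w−11=l, m−12=a, j−11=y, q−12=e, c−11=r.

player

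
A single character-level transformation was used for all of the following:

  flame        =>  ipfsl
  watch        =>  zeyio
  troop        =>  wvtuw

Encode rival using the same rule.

umags

In flame: f→i is +3, l→p is +4, a→f is +5, m→s is +6 — the shift increases by 1 each position. Letter i (0-indexed) is shifted by i+3, so successive shifts are 3, 4, 5, ….
On rival: r+3=u, i+4=m, v+5=a, a+6=g, l+7=s.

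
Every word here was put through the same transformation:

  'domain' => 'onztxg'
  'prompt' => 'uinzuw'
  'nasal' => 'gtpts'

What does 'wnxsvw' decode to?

Each letter's alphabet position (a=0..z=25) is mapped through 7·x+19 mod 26 — an affine cipher.
Decoding wnxsvw: w(22)→15·(22−19)≡19=t; n(13)→15·(13−19)≡14=o; x(23)→15·(23−19)≡8=i; s(18)→15·(18−19)≡11=l; v(21)→15·(21−19)≡4=e; w(22)→15·(22−19)≡19=t (all mod 26).

toilet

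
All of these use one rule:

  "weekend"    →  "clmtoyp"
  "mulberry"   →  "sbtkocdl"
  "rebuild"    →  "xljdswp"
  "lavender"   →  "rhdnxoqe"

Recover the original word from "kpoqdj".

In weekend: w→c is +6, e→l is +7, e→m is +8, k→t is +9 — the shift increases by 1 each position. Each letter shifts forward by (position + 6), i.e. 6, 7, 8, … — the shift grows by one for each successive letter.
Decoding kpoqdj: k−6=e, p−7=i, o−8=g, q−9=h, d−10=t, j−11=y.

eighty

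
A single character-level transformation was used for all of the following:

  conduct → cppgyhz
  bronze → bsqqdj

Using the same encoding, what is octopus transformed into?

odvrtzy

In conduct: c→c is +0, o→p is +1, n→p is +2, d→g is +3 — the shift increases by 1 each position. Letter i (0-indexed) is shifted by i+0, so successive shifts are 0, 1, 2, ….
Applying it to octopus: o+0=o, c+1=d, t+2=v, o+3=r, p+4=t, u+5=z, s+6=y.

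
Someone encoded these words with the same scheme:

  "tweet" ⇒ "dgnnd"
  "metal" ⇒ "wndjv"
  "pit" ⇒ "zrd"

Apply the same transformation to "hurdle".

rdbnvn

The shift depends on letter class: consonant t→d is +10, but vowel e→n is +9. The rule splits by letter class: vowels +9, consonants +10.
Applying it to hurdle: h(cons)+10=r, u(vowel)+9=d, r(cons)+10=b, d(cons)+10=n, l(cons)+10=v, e(vowel)+9=n.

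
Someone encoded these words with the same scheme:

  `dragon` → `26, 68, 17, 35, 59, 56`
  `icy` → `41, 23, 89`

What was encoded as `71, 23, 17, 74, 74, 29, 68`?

scatter

d(#4)→26 and r(#18)→68: differences scale by 3, so n = 3·pos + 14. Each letter becomes 3×(its alphabet position, a=1..z=26) + 14.
Decoding 71, 23, 17, 74, 74, 29, 68: 71→(71−14)÷3=19=s, 23→(23−14)÷3=3=c, 17→(17−14)÷3=1=a, 74→(74−14)÷3=20=t, 74→(74−14)÷3=20=t, 29→(29−14)÷3=5=e, 68→(68−14)÷3=18=r.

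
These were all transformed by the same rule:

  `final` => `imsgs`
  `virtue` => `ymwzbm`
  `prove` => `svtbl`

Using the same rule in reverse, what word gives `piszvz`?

mentor

In final: f→i is +3, i→m is +4, n→s is +5, a→g is +6 — the shift increases by 1 each position. Each letter shifts forward by (position + 3), i.e. 3, 4, 5, … — the shift grows by one for each successive letter.
Undoing it on piszvz: p−3=m, i−4=e, s−5=n, z−6=t, v−7=o, z−8=r.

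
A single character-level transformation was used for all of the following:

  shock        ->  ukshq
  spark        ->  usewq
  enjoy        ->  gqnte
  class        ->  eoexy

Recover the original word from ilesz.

giant

In shock: s→u is +2, h→k is +3, o→s is +4, c→h is +5 — the shift increases by 1 each position. Each letter shifts forward by (position + 2), i.e. 2, 3, 4, … — the shift grows by one for each successive letter.
Undoing it on ilesz: i−2=g, l−3=i, e−4=a, s−5=n, z−6=t.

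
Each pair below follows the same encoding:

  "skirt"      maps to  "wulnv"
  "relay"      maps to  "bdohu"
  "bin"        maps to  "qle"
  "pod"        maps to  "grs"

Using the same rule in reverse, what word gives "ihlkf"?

The output letters match the input read backwards, each shifted +3: skirt reversed is triks. The word is reversed, then every letter is shifted forward by 3.
Reversing it on ihlkf: shift back: i−3=f, h−3=e, l−3=i, k−3=h, f−3=c → feihc; then reverse → chief.

chief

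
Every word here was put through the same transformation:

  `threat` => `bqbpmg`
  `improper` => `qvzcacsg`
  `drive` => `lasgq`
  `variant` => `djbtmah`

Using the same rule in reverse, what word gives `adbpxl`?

In threat: t→b is +8, h→q is +9, r→b is +10, e→p is +11 — the shift increases by 1 each position. Each letter shifts forward by (position + 8), i.e. 8, 9, 10, … — the shift grows by one for each successive letter.
Undoing it on adbpxl: a−8=s, d−9=u, b−10=r, p−11=e, x−12=l, l−13=y.

surely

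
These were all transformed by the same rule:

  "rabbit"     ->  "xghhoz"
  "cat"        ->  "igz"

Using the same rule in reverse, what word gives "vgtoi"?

panic

Compare letters: r→x is +6, a→g is +6, b→h is +6 — a constant shift. This is a Caesar cipher with shift 6.
Undoing it on vgtoi: v−6=p, g−6=a, t−6=n, o−6=i, i−6=c.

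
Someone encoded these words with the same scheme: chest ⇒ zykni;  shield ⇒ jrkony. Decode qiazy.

The output letters match the input read backwards, each shifted +6: chest reversed is tsehc. Two steps: reverse the string, then apply a Caesar shift of +6.
Decoding qiazy: shift back: q−6=k, i−6=c, a−6=u, z−6=t, y−6=s → kcuts; then reverse → stuck.

stuck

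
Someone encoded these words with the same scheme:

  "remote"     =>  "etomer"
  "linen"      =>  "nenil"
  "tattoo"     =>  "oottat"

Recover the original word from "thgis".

sight

The word is simply reversed.
Reversing it on thgis: then reverse → sight.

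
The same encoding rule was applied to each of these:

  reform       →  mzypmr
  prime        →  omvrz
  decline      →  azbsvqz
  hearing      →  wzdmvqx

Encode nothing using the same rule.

Each letter's alphabet position (a=0..z=25) is mapped through 25·x+3 mod 26 — an affine cipher.
On nothing: n(13)→25·13+3≡16=q; o(14)→25·14+3≡15=p; t(19)→25·19+3≡10=k; h(7)→25·7+3≡22=w; i(8)→25·8+3≡21=v; n(13)→25·13+3≡16=q; g(6)→25·6+3≡23=x (all mod 26).

qpkwvqx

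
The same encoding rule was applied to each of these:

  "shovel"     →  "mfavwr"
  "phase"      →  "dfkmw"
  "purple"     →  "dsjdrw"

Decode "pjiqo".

s(18)→m(12) and h(7)→f(5) fit y≡3x+10 (mod 26); the inverse of 3 mod 26 is 9. Treating letters as 0–25, the rule is x ↦ 3x + 10 (mod 26).
Decoding pjiqo: p(15)→9·(15−10)≡19=t; j(9)→9·(9−10)≡17=r; i(8)→9·(8−10)≡8=i; q(16)→9·(16−10)≡2=c; o(14)→9·(14−10)≡10=k (all mod 26).

trick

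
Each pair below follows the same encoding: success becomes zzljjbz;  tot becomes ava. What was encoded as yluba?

The output letters match the input read backwards, each shifted +7: success reversed is sseccus. The word is reversed, then every letter is shifted forward by 7.
Decoding yluba: shift back: y−7=r, l−7=e, u−7=n, b−7=u, a−7=t → renut; then reverse → tuner.

tuner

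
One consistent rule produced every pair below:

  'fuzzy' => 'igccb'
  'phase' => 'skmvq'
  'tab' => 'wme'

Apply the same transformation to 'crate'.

fumwq

The shift depends on letter class: consonant f→i is +3, but vowel u→g is +12. Vowels shift forward by 12 and consonants shift forward by 3.
For crate: c(cons)+3=f, r(cons)+3=u, a(vowel)+12=m, t(cons)+3=w, e(vowel)+12=q.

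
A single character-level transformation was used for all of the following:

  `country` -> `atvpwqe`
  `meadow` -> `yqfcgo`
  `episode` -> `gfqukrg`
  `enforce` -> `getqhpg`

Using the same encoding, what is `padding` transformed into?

The output letters match the input read backwards, each shifted +2: country reversed is yrtnuoc. Two steps: reverse the string, then apply a Caesar shift of +2.
Applying it to padding: reverse → gniddap; then shift: g+2=i, n+2=p, i+2=k, d+2=f, d+2=f, a+2=c, p+2=r.

ipkffcr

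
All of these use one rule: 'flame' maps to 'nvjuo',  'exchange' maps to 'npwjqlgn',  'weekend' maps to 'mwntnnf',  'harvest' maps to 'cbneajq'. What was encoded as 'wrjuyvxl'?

Read the word backwards and shift each letter +9.
Decoding wrjuyvxl: shift back: w−9=n, r−9=i, j−9=a, u−9=l, y−9=p, v−9=m, x−9=o, l−9=c → nialpmoc; then reverse → complain.

complain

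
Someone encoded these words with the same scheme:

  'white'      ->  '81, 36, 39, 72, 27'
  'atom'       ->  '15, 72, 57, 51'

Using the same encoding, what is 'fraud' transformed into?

30, 66, 15, 75, 24

With a=1..z=26, the number is 3·pos + 12.
On fraud: f=6→30, r=18→66, a=1→15, u=21→75, d=4→24.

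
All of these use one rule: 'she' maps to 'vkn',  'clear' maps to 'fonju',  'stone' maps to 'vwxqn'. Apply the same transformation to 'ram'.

The shift depends on letter class: consonant s→v is +3, but vowel e→n is +9. Two shifts are in play — +9 for a/e/i/o/u, +3 for every other letter.
For ram: r(cons)+3=u, a(vowel)+9=j, m(cons)+3=p.

ujp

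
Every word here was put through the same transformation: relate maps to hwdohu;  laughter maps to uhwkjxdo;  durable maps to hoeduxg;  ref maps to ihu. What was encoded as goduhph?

The output letters match the input read backwards, each shifted +3: relate reversed is etaler. The word is reversed, then every letter is shifted forward by 3.
Reversing it on goduhph: shift back: g−3=d, o−3=l, d−3=a, u−3=r, h−3=e, p−3=m, h−3=e → dlareme; then reverse → emerald.

emerald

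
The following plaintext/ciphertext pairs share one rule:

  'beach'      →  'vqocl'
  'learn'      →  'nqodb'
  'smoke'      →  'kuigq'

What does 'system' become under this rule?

This is an affine cipher: with a=0,…,z=25, each position x becomes (7x+14) mod 26.
For system: s(18)→7·18+14≡10=k; y(24)→7·24+14≡0=a; s(18)→7·18+14≡10=k; t(19)→7·19+14≡17=r; e(4)→7·4+14≡16=q; m(12)→7·12+14≡20=u (all mod 26).

kakrqu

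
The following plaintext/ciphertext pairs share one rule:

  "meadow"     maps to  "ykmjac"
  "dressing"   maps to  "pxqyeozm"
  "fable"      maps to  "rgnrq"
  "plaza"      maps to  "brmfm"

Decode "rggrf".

It's a Vigenère-style cipher with numeric key [12,6]: position i shifts by key[i mod 2].
Reversing it on rggrf: r−12=f, g−6=a, g−12=u, r−6=l, f−12=t.

fault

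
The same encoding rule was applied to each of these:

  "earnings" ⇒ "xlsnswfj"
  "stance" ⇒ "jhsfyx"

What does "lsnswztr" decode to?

mourning

The output letters match the input read backwards, each shifted +5: earnings reversed is sgninrae. Two steps: reverse the string, then apply a Caesar shift of +5.
Undoing it on lsnswztr: shift back: l−5=g, s−5=n, n−5=i, s−5=n, w−5=r, z−5=u, t−5=o, r−5=m → gninruom; then reverse → mourning.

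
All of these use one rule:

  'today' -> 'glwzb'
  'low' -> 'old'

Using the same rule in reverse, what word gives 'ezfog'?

Each pair mirrors across the alphabet (t↔g, o↔l, d↔w): positions sum to 25. Each letter is replaced by its mirror in the alphabet: a↔z, b↔y, c↔x, and so on (the Atbash cipher).
Reversing it on ezfog: e↔v, z↔a, f↔u, o↔l, g↔t.

vault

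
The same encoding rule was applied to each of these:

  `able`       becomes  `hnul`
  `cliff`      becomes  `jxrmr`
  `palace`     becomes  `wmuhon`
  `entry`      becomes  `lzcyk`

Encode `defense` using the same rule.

kqolzbl

Shifts by position in able: pos 0: a→h (+7), pos 1: b→n (+12), pos 2: l→u (+9), pos 3: e→l (+7) — repeating every 3. It's a Vigenère-style cipher with numeric key [7,12,9]: position i shifts by key[i mod 3].
For defense: d+7=k, e+12=q, f+9=o, e+7=l, n+12=z, s+9=b, e+7=l.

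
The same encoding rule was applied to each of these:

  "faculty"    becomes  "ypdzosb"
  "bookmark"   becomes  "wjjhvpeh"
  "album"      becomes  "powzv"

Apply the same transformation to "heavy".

Each letter's alphabet position (a=0..z=25) is mapped through 7·x+15 mod 26 — an affine cipher.
On heavy: h(7)→7·7+15≡12=m; e(4)→7·4+15≡17=r; a(0)→7·0+15≡15=p; v(21)→7·21+15≡6=g; y(24)→7·24+15≡1=b (all mod 26).

mrpgb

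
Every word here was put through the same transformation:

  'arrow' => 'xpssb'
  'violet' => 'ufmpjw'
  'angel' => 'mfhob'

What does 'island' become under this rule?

The output letters match the input read backwards, each shifted +1: arrow reversed is worra. The word is reversed, then every letter is shifted forward by 1.
For island: reverse → dnalsi; then shift: d+1=e, n+1=o, a+1=b, l+1=m, s+1=t, i+1=j.

eobmtj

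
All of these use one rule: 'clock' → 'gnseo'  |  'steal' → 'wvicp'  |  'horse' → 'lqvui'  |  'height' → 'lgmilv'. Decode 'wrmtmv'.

spirit

A repeating key of period 2 is used — shifts +4, +2 over and over.
Undoing it on wrmtmv: w−4=s, r−2=p, m−4=i, t−2=r, m−4=i, v−2=t.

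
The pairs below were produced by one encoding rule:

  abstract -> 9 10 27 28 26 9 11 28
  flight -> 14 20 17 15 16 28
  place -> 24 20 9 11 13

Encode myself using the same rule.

21 33 27 13 20 14

Each letter is replaced by its alphabet position (a=1..z=26) + 8.
On myself: m=13→21, y=25→33, s=19→27, e=5→13, l=12→20, f=6→14.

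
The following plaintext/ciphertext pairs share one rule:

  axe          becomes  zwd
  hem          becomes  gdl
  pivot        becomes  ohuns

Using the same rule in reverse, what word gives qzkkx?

Compare letters: a→z is +25, x→w is +25, e→d is +25 — a constant shift. Each letter is shifted forward by 25 in the alphabet (a Caesar shift of +25).
Decoding qzkkx: q−25=r, z−25=a, k−25=l, k−25=l, x−25=y.

rally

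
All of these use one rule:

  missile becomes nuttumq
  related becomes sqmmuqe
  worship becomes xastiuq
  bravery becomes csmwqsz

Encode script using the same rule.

tdsuqu

The shift depends on letter class: consonant m→n is +1, but vowel i→u is +12. Two shifts are in play — +12 for a/e/i/o/u, +1 for every other letter.
Applying it to script: s(cons)+1=t, c(cons)+1=d, r(cons)+1=s, i(vowel)+12=u, p(cons)+1=q, t(cons)+1=u.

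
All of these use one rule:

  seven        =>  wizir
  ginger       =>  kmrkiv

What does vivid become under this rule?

zmzmh

Compare letters: s→w is +4, e→i is +4, v→z is +4 — a constant shift. This is a Caesar cipher with shift 4.
For vivid: v+4=z, i+4=m, v+4=z, i+4=m, d+4=h.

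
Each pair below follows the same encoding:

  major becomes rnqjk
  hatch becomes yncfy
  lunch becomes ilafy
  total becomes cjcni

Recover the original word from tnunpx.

savage

m(12)→r(17) and a(0)→n(13) fit y≡9x+13 (mod 26); the inverse of 9 mod 26 is 3. This is an affine cipher: with a=0,…,z=25, each position x becomes (9x+13) mod 26.
Decoding tnunpx: t(19)→3·(19−13)≡18=s; n(13)→3·(13−13)≡0=a; u(20)→3·(20−13)≡21=v; n(13)→3·(13−13)≡0=a; p(15)→3·(15−13)≡6=g; x(23)→3·(23−13)≡4=e (all mod 26).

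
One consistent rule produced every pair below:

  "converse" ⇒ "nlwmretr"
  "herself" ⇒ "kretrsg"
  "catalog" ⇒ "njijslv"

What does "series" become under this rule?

trezrt

c(2)→n(13) and o(14)→l(11) fit y≡15x+9 (mod 26); the inverse of 15 mod 26 is 7. Each letter's alphabet position (a=0..z=25) is mapped through 15·x+9 mod 26 — an affine cipher.
On series: s(18)→15·18+9≡19=t; e(4)→15·4+9≡17=r; r(17)→15·17+9≡4=e; i(8)→15·8+9≡25=z; e(4)→15·4+9≡17=r; s(18)→15·18+9≡19=t (all mod 26).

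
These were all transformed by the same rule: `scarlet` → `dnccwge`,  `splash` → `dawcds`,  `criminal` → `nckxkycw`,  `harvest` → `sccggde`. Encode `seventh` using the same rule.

dgggyes

Two shifts are in play — +2 for a/e/i/o/u, +11 for every other letter.
Applying it to seventh: s(cons)+11=d, e(vowel)+2=g, v(cons)+11=g, e(vowel)+2=g, n(cons)+11=y, t(cons)+11=e, h(cons)+11=s.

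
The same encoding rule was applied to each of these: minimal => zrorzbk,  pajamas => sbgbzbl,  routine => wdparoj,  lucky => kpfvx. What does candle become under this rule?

fboukj

m(12)→z(25) and i(8)→r(17) fit y≡15x+1 (mod 26); the inverse of 15 mod 26 is 7. Treating letters as 0–25, the rule is x ↦ 15x + 1 (mod 26).
On candle: c(2)→15·2+1≡5=f; a(0)→15·0+1≡1=b; n(13)→15·13+1≡14=o; d(3)→15·3+1≡20=u; l(11)→15·11+1≡10=k; e(4)→15·4+1≡9=j (all mod 26).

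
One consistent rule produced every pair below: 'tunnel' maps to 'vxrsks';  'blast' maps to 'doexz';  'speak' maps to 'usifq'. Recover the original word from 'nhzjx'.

lever

In tunnel: t→v is +2, u→x is +3, n→r is +4, n→s is +5 — the shift increases by 1 each position. Letter i (0-indexed) is shifted by i+2, so successive shifts are 2, 3, 4, ….
Undoing it on nhzjx: n−2=l, h−3=e, z−4=v, j−5=e, x−6=r.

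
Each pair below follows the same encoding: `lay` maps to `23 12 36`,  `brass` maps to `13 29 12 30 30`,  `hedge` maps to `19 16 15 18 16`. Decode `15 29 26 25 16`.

The number is (letter's place in the alphabet, a=1) + 11.
Undoing it on 15 29 26 25 16: 15→(15−11)÷1=4=d, 29→(29−11)÷1=18=r, 26→(26−11)÷1=15=o, 25→(25−11)÷1=14=n, 16→(16−11)÷1=5=e.

drone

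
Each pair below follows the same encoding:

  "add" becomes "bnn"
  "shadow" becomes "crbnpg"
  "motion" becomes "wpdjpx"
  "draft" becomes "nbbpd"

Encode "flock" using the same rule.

pvpmu

The shift depends on letter class: consonant d→n is +10, but vowel a→b is +1. The rule splits by letter class: vowels +1, consonants +10.
On flock: f(cons)+10=p, l(cons)+10=v, o(vowel)+1=p, c(cons)+10=m, k(cons)+10=u.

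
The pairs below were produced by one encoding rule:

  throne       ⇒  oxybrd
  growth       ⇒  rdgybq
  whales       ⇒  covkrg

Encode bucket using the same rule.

doumel

The output letters match the input read backwards, each shifted +10: throne reversed is enorht. The word is reversed, then every letter is shifted forward by 10.
For bucket: reverse → tekcub; then shift: t+10=d, e+10=o, k+10=u, c+10=m, u+10=e, b+10=l.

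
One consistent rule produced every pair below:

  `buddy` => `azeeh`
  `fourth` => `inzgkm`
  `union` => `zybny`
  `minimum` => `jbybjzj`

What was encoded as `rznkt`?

quote

This is an affine cipher: with a=0,…,z=25, each position x becomes (15x+11) mod 26.
Reversing it on rznkt: r(17)→7·(17−11)≡16=q; z(25)→7·(25−11)≡20=u; n(13)→7·(13−11)≡14=o; k(10)→7·(10−11)≡19=t; t(19)→7·(19−11)≡4=e (all mod 26).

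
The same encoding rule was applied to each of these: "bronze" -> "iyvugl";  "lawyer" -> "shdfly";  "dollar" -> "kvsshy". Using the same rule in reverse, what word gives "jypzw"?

crisp

Compare letters: b→i is +7, r→y is +7, o→v is +7 — a constant shift. This is a Caesar cipher with shift 7.
Decoding jypzw: j−7=c, y−7=r, p−7=i, z−7=s, w−7=p.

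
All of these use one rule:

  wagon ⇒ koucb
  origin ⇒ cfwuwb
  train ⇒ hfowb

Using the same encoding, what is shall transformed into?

gvozz

This is a Caesar cipher with shift 14.
On shall: s+14=g, h+14=v, a+14=o, l+14=z, l+14=z.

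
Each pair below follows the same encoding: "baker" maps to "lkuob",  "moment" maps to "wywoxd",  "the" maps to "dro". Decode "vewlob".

This is a Caesar cipher with shift 10.
Decoding vewlob: v−10=l, e−10=u, w−10=m, l−10=b, o−10=e, b−10=r.

lumber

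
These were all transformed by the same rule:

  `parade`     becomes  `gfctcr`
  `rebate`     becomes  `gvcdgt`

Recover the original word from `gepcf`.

dance

The output letters match the input read backwards, each shifted +2: parade reversed is edarap. Two steps: reverse the string, then apply a Caesar shift of +2.
Reversing it on gepcf: shift back: g−2=e, e−2=c, p−2=n, c−2=a, f−2=d → ecnad; then reverse → dance.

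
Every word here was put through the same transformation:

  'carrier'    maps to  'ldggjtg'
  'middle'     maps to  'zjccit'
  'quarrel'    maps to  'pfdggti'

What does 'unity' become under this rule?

fqjov

c(2)→l(11) and a(0)→d(3) fit y≡17x+3 (mod 26); the inverse of 17 mod 26 is 23. Each letter's alphabet position (a=0..z=25) is mapped through 17·x+3 mod 26 — an affine cipher.
Applying it to unity: u(20)→17·20+3≡5=f; n(13)→17·13+3≡16=q; i(8)→17·8+3≡9=j; t(19)→17·19+3≡14=o; y(24)→17·24+3≡21=v (all mod 26).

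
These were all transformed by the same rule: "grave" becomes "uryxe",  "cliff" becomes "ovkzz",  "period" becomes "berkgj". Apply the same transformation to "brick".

g(6)→u(20) and r(17)→r(17) fit y≡21x+24 (mod 26); the inverse of 21 mod 26 is 5. Treating letters as 0–25, the rule is x ↦ 21x + 24 (mod 26).
For brick: b(1)→21·1+24≡19=t; r(17)→21·17+24≡17=r; i(8)→21·8+24≡10=k; c(2)→21·2+24≡14=o; k(10)→21·10+24≡0=a (all mod 26).

trkoa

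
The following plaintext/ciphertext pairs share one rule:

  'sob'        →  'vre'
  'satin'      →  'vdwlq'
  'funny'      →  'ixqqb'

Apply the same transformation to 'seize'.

Compare letters: s→v is +3, o→r is +3, b→e is +3 — a constant shift. Every letter moves 3 places later in the alphabet, wrapping around z→a.
On seize: s+3=v, e+3=h, i+3=l, z+3=c, e+3=h.

vhlch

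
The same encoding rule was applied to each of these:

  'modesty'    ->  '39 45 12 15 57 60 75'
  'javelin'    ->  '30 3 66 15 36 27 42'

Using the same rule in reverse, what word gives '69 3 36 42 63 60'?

With a=1..z=26, the number is 3·pos.
Undoing it on 69 3 36 42 63 60: 69→(69−0)÷3=23=w, 3→(3−0)÷3=1=a, 36→(36−0)÷3=12=l, 42→(42−0)÷3=14=n, 63→(63−0)÷3=21=u, 60→(60−0)÷3=20=t.

walnut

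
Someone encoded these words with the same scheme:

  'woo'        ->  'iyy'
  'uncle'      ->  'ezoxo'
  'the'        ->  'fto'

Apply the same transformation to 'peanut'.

bokzef

The shift depends on letter class: consonant w→i is +12, but vowel o→y is +10. Vowels shift forward by 10 and consonants shift forward by 12.
For peanut: p(cons)+12=b, e(vowel)+10=o, a(vowel)+10=k, n(cons)+12=z, u(vowel)+10=e, t(cons)+12=f.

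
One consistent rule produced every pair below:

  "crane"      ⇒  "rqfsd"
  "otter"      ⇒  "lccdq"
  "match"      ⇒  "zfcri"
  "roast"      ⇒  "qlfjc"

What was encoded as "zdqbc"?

merit

c(2)→r(17) and r(17)→q(16) fit y≡19x+5 (mod 26); the inverse of 19 mod 26 is 11. This is an affine cipher: with a=0,…,z=25, each position x becomes (19x+5) mod 26.
Reversing it on zdqbc: z(25)→11·(25−5)≡12=m; d(3)→11·(3−5)≡4=e; q(16)→11·(16−5)≡17=r; b(1)→11·(1−5)≡8=i; c(2)→11·(2−5)≡19=t (all mod 26).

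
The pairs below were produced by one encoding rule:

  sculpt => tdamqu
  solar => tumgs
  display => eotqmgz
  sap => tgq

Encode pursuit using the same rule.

The shift depends on letter class: consonant s→t is +1, but vowel u→a is +6. The rule splits by letter class: vowels +6, consonants +1.
For pursuit: p(cons)+1=q, u(vowel)+6=a, r(cons)+1=s, s(cons)+1=t, u(vowel)+6=a, i(vowel)+6=o, t(cons)+1=u.

qastaou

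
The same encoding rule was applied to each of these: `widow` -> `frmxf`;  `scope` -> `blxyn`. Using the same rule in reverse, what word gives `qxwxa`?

Compare letters: w→f is +9, i→r is +9, d→m is +9 — a constant shift. Each letter is shifted forward by 9 in the alphabet (a Caesar shift of +9).
Decoding qxwxa: q−9=h, x−9=o, w−9=n, x−9=o, a−9=r.

honor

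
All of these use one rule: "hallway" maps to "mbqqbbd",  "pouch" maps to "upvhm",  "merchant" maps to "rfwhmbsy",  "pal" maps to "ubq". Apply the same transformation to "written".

The shift depends on letter class: consonant h→m is +5, but vowel a→b is +1. Two shifts are in play — +1 for a/e/i/o/u, +5 for every other letter.
On written: w(cons)+5=b, r(cons)+5=w, i(vowel)+1=j, t(cons)+5=y, t(cons)+5=y, e(vowel)+1=f, n(cons)+5=s.

bwjyyfs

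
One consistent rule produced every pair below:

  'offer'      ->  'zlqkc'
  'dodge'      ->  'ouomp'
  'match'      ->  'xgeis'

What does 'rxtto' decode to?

Shifts by position in offer: pos 0: o→z (+11), pos 1: f→l (+6), pos 2: f→q (+11), pos 3: e→k (+6) — repeating every 2. A repeating key of period 2 is used — shifts +11, +6 over and over.
Reversing it on rxtto: r−11=g, x−6=r, t−11=i, t−6=n, o−11=d.

grind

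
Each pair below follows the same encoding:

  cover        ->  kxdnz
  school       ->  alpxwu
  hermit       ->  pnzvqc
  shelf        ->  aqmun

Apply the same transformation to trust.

bacbb

The shifts repeat in a cycle of length 2: positions 0,1,… shift by +8, +9, then the pattern repeats.
For trust: t+8=b, r+9=a, u+8=c, s+9=b, t+8=b.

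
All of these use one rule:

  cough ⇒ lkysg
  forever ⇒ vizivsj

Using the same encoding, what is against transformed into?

The output letters match the input read backwards, each shifted +4: cough reversed is hguoc. Two steps: reverse the string, then apply a Caesar shift of +4.
For against: reverse → tsniaga; then shift: t+4=x, s+4=w, n+4=r, i+4=m, a+4=e, g+4=k, a+4=e.

xwrmeke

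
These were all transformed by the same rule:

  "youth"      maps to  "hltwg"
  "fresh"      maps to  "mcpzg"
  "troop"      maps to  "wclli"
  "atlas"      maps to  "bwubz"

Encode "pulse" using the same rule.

ituzp

y(24)→h(7) and o(14)→l(11) fit y≡23x+1 (mod 26); the inverse of 23 mod 26 is 17. Treating letters as 0–25, the rule is x ↦ 23x + 1 (mod 26).
Applying it to pulse: p(15)→23·15+1≡8=i; u(20)→23·20+1≡19=t; l(11)→23·11+1≡20=u; s(18)→23·18+1≡25=z; e(4)→23·4+1≡15=p (all mod 26).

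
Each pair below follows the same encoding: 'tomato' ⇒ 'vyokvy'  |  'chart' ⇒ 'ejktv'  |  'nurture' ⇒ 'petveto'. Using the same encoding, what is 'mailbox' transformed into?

oksndyz

The shift depends on letter class: consonant t→v is +2, but vowel o→y is +10. Vowels shift forward by 10 and consonants shift forward by 2.
Applying it to mailbox: m(cons)+2=o, a(vowel)+10=k, i(vowel)+10=s, l(cons)+2=n, b(cons)+2=d, o(vowel)+10=y, x(cons)+2=z.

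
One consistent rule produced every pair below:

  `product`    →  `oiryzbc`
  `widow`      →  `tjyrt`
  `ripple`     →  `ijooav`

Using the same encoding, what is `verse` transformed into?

p(15)→o(14) and r(17)→i(8) fit y≡23x+7 (mod 26); the inverse of 23 mod 26 is 17. Each letter's alphabet position (a=0..z=25) is mapped through 23·x+7 mod 26 — an affine cipher.
For verse: v(21)→23·21+7≡22=w; e(4)→23·4+7≡21=v; r(17)→23·17+7≡8=i; s(18)→23·18+7≡5=f; e(4)→23·4+7≡21=v (all mod 26).

wvifv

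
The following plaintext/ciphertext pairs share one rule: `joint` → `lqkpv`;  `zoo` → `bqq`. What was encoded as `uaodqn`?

Compare letters: j→l is +2, o→q is +2, i→k is +2 — a constant shift. Every letter moves 2 places later in the alphabet, wrapping around z→a.
Undoing it on uaodqn: u−2=s, a−2=y, o−2=m, d−2=b, q−2=o, n−2=l.

symbol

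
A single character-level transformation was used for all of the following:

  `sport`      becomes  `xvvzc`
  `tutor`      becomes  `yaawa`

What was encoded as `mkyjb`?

herbs

In sport: s→x is +5, p→v is +6, o→v is +7, r→z is +8 — the shift increases by 1 each position. Letter i (0-indexed) is shifted by i+5, so successive shifts are 5, 6, 7, ….
Undoing it on mkyjb: m−5=h, k−6=e, y−7=r, j−8=b, b−9=s.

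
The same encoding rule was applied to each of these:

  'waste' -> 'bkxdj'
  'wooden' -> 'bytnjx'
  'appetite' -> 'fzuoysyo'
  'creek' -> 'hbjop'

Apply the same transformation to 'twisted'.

A repeating key of period 2 is used — shifts +5, +10 over and over.
For twisted: t+5=y, w+10=g, i+5=n, s+10=c, t+5=y, e+10=o, d+5=i.

ygncyoi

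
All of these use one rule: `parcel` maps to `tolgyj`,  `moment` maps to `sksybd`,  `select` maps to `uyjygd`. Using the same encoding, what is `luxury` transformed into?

p(15)→t(19) and a(0)→o(14) fit y≡9x+14 (mod 26); the inverse of 9 mod 26 is 3. Each letter's alphabet position (a=0..z=25) is mapped through 9·x+14 mod 26 — an affine cipher.
For luxury: l(11)→9·11+14≡9=j; u(20)→9·20+14≡12=m; x(23)→9·23+14≡13=n; u(20)→9·20+14≡12=m; r(17)→9·17+14≡11=l; y(24)→9·24+14≡22=w (all mod 26).

jmnmlw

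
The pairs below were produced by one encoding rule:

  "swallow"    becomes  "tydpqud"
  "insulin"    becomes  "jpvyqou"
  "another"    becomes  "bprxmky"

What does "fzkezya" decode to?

In swallow: s→t is +1, w→y is +2, a→d is +3, l→p is +4 — the shift increases by 1 each position. The shift increases by 1 at each position, starting from +1: 1, 2, 3, ….
Reversing it on fzkezya: f−1=e, z−2=x, k−3=h, e−4=a, z−5=u, y−6=s, a−7=t.

exhaust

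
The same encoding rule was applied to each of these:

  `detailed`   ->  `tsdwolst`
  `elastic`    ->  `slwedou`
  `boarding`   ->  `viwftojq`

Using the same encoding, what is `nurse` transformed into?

jcfes

d(3)→t(19) and e(4)→s(18) fit y≡25x+22 (mod 26); the inverse of 25 mod 26 is 25. This is an affine cipher: with a=0,…,z=25, each position x becomes (25x+22) mod 26.
On nurse: n(13)→25·13+22≡9=j; u(20)→25·20+22≡2=c; r(17)→25·17+22≡5=f; s(18)→25·18+22≡4=e; e(4)→25·4+22≡18=s (all mod 26).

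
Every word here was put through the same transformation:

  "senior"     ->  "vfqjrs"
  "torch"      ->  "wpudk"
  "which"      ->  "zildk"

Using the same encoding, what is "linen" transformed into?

A repeating key of period 2 is used — shifts +3, +1 over and over.
For linen: l+3=o, i+1=j, n+3=q, e+1=f, n+3=q.

ojqfq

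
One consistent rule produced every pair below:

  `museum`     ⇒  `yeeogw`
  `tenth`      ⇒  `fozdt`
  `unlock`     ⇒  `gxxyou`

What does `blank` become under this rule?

nvmxw

A repeating key of period 2 is used — shifts +12, +10 over and over.
Applying it to blank: b+12=n, l+10=v, a+12=m, n+10=x, k+12=w.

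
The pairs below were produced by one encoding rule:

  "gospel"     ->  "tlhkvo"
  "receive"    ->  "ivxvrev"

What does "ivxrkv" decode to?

Each pair mirrors across the alphabet (g↔t, o↔l, s↔h): positions sum to 25. This is the alphabet-reversal cipher (Atbash): a becomes z, b becomes y, etc.
Decoding ivxrkv: i↔r, v↔e, x↔c, r↔i, k↔p, v↔e.

recipe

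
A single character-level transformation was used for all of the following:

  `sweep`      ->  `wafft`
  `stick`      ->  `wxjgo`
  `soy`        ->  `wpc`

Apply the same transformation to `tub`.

The shift depends on letter class: consonant s→w is +4, but vowel e→f is +1. Vowels shift forward by 1 and consonants shift forward by 4.
Applying it to tub: t(cons)+4=x, u(vowel)+1=v, b(cons)+4=f.

xvf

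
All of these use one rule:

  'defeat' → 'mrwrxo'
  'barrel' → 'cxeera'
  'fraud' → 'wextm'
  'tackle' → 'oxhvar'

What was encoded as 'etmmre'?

Treating letters as 0–25, the rule is x ↦ 5x + 23 (mod 26).
Reversing it on etmmre: e(4)→21·(4−23)≡17=r; t(19)→21·(19−23)≡20=u; m(12)→21·(12−23)≡3=d; m(12)→21·(12−23)≡3=d; r(17)→21·(17−23)≡4=e; e(4)→21·(4−23)≡17=r (all mod 26).

rudder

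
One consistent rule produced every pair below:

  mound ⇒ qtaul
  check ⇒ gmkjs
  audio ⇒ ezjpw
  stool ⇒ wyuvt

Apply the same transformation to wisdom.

anykwv

In mound: m→q is +4, o→t is +5, u→a is +6, n→u is +7 — the shift increases by 1 each position. Letter i (0-indexed) is shifted by i+4, so successive shifts are 4, 5, 6, ….
For wisdom: w+4=a, i+5=n, s+6=y, d+7=k, o+8=w, m+9=v.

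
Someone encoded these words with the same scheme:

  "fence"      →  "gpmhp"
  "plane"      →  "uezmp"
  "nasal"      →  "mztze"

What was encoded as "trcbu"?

f(5)→g(6) and e(4)→p(15) fit y≡17x+25 (mod 26); the inverse of 17 mod 26 is 23. Each letter's alphabet position (a=0..z=25) is mapped through 17·x+25 mod 26 — an affine cipher.
Reversing it on trcbu: t(19)→23·(19−25)≡18=s; r(17)→23·(17−25)≡24=y; c(2)→23·(2−25)≡17=r; b(1)→23·(1−25)≡20=u; u(20)→23·(20−25)≡15=p (all mod 26).

syrup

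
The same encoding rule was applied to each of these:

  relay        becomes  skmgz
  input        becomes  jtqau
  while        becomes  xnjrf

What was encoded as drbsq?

clamp

Shifts by position in relay: pos 0: r→s (+1), pos 1: e→k (+6), pos 2: l→m (+1), pos 3: a→g (+6) — repeating every 2. A repeating key of period 2 is used — shifts +1, +6 over and over.
Undoing it on drbsq: d−1=c, r−6=l, b−1=a, s−6=m, q−1=p.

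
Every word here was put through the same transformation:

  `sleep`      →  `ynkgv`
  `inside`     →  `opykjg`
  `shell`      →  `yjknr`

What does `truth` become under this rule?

Shifts by position in sleep: pos 0: s→y (+6), pos 1: l→n (+2), pos 2: e→k (+6), pos 3: e→g (+2) — repeating every 2. It's a Vigenère-style cipher with numeric key [6,2]: position i shifts by key[i mod 2].
On truth: t+6=z, r+2=t, u+6=a, t+2=v, h+6=n.

ztavn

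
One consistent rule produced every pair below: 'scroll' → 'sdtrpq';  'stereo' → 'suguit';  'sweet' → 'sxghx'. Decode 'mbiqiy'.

magnet

In scroll: s→s is +0, c→d is +1, r→t is +2, o→r is +3 — the shift increases by 1 each position. Each letter shifts forward by its position index (0, 1, 2, …) — the shift grows by one for each successive letter.
Decoding mbiqiy: m−0=m, b−1=a, i−2=g, q−3=n, i−4=e, y−5=t.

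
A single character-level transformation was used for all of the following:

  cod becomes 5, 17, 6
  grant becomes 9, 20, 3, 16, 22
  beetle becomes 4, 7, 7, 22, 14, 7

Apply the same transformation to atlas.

c is letter #3 and maps to 5: an offset of 2. The number is (letter's place in the alphabet, a=1) + 2.
Applying it to atlas: a=1→3, t=20→22, l=12→14, a=1→3, s=19→21.

3, 22, 14, 3, 21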